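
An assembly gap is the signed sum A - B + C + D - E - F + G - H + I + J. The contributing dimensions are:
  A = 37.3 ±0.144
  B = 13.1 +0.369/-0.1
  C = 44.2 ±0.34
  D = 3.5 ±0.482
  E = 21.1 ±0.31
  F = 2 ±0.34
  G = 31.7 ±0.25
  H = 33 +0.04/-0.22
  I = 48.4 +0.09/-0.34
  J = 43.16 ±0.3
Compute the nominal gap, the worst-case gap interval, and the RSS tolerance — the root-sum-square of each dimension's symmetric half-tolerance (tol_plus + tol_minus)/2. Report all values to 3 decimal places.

nominal=139.060 wc=[136.145,141.636] rss=0.922

Stack each dimension's contribution:
  +A: nom +37.300 → Σnom=37.300; wc +0.144/-0.144 → slack +0.144/-0.144; half-tol=0.144, Σhalf²=0.020736
  -B: nom -13.100 → Σnom=24.200; wc +0.100/-0.369 → slack +0.244/-0.513; half-tol=0.234, Σhalf²=0.075726
  +C: nom +44.200 → Σnom=68.400; wc +0.340/-0.340 → slack +0.584/-0.853; half-tol=0.340, Σhalf²=0.191326
  +D: nom +3.500 → Σnom=71.900; wc +0.482/-0.482 → slack +1.066/-1.335; half-tol=0.482, Σhalf²=0.423650
  -E: nom -21.100 → Σnom=50.800; wc +0.310/-0.310 → slack +1.376/-1.645; half-tol=0.310, Σhalf²=0.519750
  -F: nom -2.000 → Σnom=48.800; wc +0.340/-0.340 → slack +1.716/-1.985; half-tol=0.340, Σhalf²=0.635350
  +G: nom +31.700 → Σnom=80.500; wc +0.250/-0.250 → slack +1.966/-2.235; half-tol=0.250, Σhalf²=0.697850
  -H: nom -33.000 → Σnom=47.500; wc +0.220/-0.040 → slack +2.186/-2.275; half-tol=0.130, Σhalf²=0.714750
  +I: nom +48.400 → Σnom=95.900; wc +0.090/-0.340 → slack +2.276/-2.615; half-tol=0.215, Σhalf²=0.760975
  +J: nom +43.160 → Σnom=139.060; wc +0.300/-0.300 → slack +2.576/-2.915; half-tol=0.300, Σhalf²=0.850975
Nominal = 139.060. Worst-case = [139.060 - 2.915, 139.060 + 2.576] = [136.145, 141.636]. RSS = √0.850975 = 0.922.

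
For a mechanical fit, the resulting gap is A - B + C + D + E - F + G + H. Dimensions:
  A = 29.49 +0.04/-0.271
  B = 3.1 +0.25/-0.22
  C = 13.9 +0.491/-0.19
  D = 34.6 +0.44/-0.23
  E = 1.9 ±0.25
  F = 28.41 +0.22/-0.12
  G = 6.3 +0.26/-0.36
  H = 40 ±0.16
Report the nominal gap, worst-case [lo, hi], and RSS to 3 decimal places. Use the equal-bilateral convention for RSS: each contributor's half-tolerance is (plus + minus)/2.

Stack each dimension's contribution:
  +A: nom +29.490 → Σnom=29.490; wc +0.040/-0.271 → slack +0.040/-0.271; half-tol=0.155, Σhalf²=0.024180
  -B: nom -3.100 → Σnom=26.390; wc +0.220/-0.250 → slack +0.260/-0.521; half-tol=0.235, Σhalf²=0.079405
  +C: nom +13.900 → Σnom=40.290; wc +0.491/-0.190 → slack +0.751/-0.711; half-tol=0.341, Σhalf²=0.195346
  +D: nom +34.600 → Σnom=74.890; wc +0.440/-0.230 → slack +1.191/-0.941; half-tol=0.335, Σhalf²=0.307571
  +E: nom +1.900 → Σnom=76.790; wc +0.250/-0.250 → slack +1.441/-1.191; half-tol=0.250, Σhalf²=0.370071
  -F: nom -28.410 → Σnom=48.380; wc +0.120/-0.220 → slack +1.561/-1.411; half-tol=0.170, Σhalf²=0.398971
  +G: nom +6.300 → Σnom=54.680; wc +0.260/-0.360 → slack +1.821/-1.771; half-tol=0.310, Σhalf²=0.495071
  +H: nom +40.000 → Σnom=94.680; wc +0.160/-0.160 → slack +1.981/-1.931; half-tol=0.160, Σhalf²=0.520671
Nominal = 94.680. Worst-case = [94.680 - 1.931, 94.680 + 1.981] = [92.749, 96.661]. RSS = √0.520671 = 0.722.

nominal=94.680 wc=[92.749,96.661] rss=0.722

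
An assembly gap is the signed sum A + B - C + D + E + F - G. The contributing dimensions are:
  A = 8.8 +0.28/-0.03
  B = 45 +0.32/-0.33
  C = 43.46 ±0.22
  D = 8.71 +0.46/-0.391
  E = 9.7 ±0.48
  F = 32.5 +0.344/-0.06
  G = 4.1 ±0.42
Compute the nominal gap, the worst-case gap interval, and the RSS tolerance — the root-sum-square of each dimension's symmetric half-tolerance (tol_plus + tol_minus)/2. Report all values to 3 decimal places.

nominal=57.150 wc=[55.219,59.674] rss=0.898

Stack each dimension's contribution:
  +A: nom +8.800 → Σnom=8.800; wc +0.280/-0.030 → slack +0.280/-0.030; half-tol=0.155, Σhalf²=0.024025
  +B: nom +45.000 → Σnom=53.800; wc +0.320/-0.330 → slack +0.600/-0.360; half-tol=0.325, Σhalf²=0.129650
  -C: nom -43.460 → Σnom=10.340; wc +0.220/-0.220 → slack +0.820/-0.580; half-tol=0.220, Σhalf²=0.178050
  +D: nom +8.710 → Σnom=19.050; wc +0.460/-0.391 → slack +1.280/-0.971; half-tol=0.425, Σhalf²=0.359100
  +E: nom +9.700 → Σnom=28.750; wc +0.480/-0.480 → slack +1.760/-1.451; half-tol=0.480, Σhalf²=0.589500
  +F: nom +32.500 → Σnom=61.250; wc +0.344/-0.060 → slack +2.104/-1.511; half-tol=0.202, Σhalf²=0.630304
  -G: nom -4.100 → Σnom=57.150; wc +0.420/-0.420 → slack +2.524/-1.931; half-tol=0.420, Σhalf²=0.806704
Nominal = 57.150. Worst-case = [57.150 - 1.931, 57.150 + 2.524] = [55.219, 59.674]. RSS = √0.806704 = 0.898.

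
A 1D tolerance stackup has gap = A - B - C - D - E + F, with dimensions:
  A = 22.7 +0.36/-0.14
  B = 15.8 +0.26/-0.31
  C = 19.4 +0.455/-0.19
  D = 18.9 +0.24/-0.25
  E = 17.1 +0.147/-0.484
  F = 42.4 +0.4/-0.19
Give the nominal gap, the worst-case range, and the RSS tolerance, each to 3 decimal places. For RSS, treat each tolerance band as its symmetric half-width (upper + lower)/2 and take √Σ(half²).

nominal=-6.100 wc=[-7.532,-4.106] rss=0.703

Stack each dimension's contribution:
  +A: nom +22.700 → Σnom=22.700; wc +0.360/-0.140 → slack +0.360/-0.140; half-tol=0.250, Σhalf²=0.062500
  -B: nom -15.800 → Σnom=6.900; wc +0.310/-0.260 → slack +0.670/-0.400; half-tol=0.285, Σhalf²=0.143725
  -C: nom -19.400 → Σnom=-12.500; wc +0.190/-0.455 → slack +0.860/-0.855; half-tol=0.323, Σhalf²=0.247731
  -D: nom -18.900 → Σnom=-31.400; wc +0.250/-0.240 → slack +1.110/-1.095; half-tol=0.245, Σhalf²=0.307756
  -E: nom -17.100 → Σnom=-48.500; wc +0.484/-0.147 → slack +1.594/-1.242; half-tol=0.316, Σhalf²=0.407297
  +F: nom +42.400 → Σnom=-6.100; wc +0.400/-0.190 → slack +1.994/-1.432; half-tol=0.295, Σhalf²=0.494322
Nominal = -6.100. Worst-case = [-6.100 - 1.432, -6.100 + 1.994] = [-7.532, -4.106]. RSS = √0.494322 = 0.703.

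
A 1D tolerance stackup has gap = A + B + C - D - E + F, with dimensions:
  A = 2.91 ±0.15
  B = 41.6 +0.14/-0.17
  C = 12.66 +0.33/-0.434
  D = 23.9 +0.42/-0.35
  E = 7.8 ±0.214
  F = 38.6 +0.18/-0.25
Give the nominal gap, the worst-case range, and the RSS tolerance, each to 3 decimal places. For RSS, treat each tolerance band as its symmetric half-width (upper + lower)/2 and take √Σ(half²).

Stack each dimension's contribution:
  +A: nom +2.910 → Σnom=2.910; wc +0.150/-0.150 → slack +0.150/-0.150; half-tol=0.150, Σhalf²=0.022500
  +B: nom +41.600 → Σnom=44.510; wc +0.140/-0.170 → slack +0.290/-0.320; half-tol=0.155, Σhalf²=0.046525
  +C: nom +12.660 → Σnom=57.170; wc +0.330/-0.434 → slack +0.620/-0.754; half-tol=0.382, Σhalf²=0.192449
  -D: nom -23.900 → Σnom=33.270; wc +0.350/-0.420 → slack +0.970/-1.174; half-tol=0.385, Σhalf²=0.340674
  -E: nom -7.800 → Σnom=25.470; wc +0.214/-0.214 → slack +1.184/-1.388; half-tol=0.214, Σhalf²=0.386470
  +F: nom +38.600 → Σnom=64.070; wc +0.180/-0.250 → slack +1.364/-1.638; half-tol=0.215, Σhalf²=0.432695
Nominal = 64.070. Worst-case = [64.070 - 1.638, 64.070 + 1.364] = [62.432, 65.434]. RSS = √0.432695 = 0.658.

nominal=64.070 wc=[62.432,65.434] rss=0.658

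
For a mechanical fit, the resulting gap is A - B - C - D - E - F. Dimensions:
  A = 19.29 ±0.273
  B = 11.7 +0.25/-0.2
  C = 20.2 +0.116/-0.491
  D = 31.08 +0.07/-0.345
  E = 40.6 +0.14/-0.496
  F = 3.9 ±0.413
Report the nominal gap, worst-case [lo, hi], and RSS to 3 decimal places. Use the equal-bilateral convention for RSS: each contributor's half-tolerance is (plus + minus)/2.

nominal=-88.190 wc=[-89.452,-85.972] rss=0.729

Stack each dimension's contribution:
  +A: nom +19.290 → Σnom=19.290; wc +0.273/-0.273 → slack +0.273/-0.273; half-tol=0.273, Σhalf²=0.074529
  -B: nom -11.700 → Σnom=7.590; wc +0.200/-0.250 → slack +0.473/-0.523; half-tol=0.225, Σhalf²=0.125154
  -C: nom -20.200 → Σnom=-12.610; wc +0.491/-0.116 → slack +0.964/-0.639; half-tol=0.303, Σhalf²=0.217266
  -D: nom -31.080 → Σnom=-43.690; wc +0.345/-0.070 → slack +1.309/-0.709; half-tol=0.207, Σhalf²=0.260323
  -E: nom -40.600 → Σnom=-84.290; wc +0.496/-0.140 → slack +1.805/-0.849; half-tol=0.318, Σhalf²=0.361447
  -F: nom -3.900 → Σnom=-88.190; wc +0.413/-0.413 → slack +2.218/-1.262; half-tol=0.413, Σhalf²=0.532015
Nominal = -88.190. Worst-case = [-88.190 - 1.262, -88.190 + 2.218] = [-89.452, -85.972]. RSS = √0.532015 = 0.729.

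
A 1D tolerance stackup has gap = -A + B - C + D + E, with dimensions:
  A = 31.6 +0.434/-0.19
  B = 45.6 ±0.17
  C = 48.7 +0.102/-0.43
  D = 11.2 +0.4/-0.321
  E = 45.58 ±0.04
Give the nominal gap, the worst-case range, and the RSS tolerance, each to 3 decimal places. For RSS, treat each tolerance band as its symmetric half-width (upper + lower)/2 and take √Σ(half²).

Stack each dimension's contribution:
  -A: nom -31.600 → Σnom=-31.600; wc +0.190/-0.434 → slack +0.190/-0.434; half-tol=0.312, Σhalf²=0.097344
  +B: nom +45.600 → Σnom=14.000; wc +0.170/-0.170 → slack +0.360/-0.604; half-tol=0.170, Σhalf²=0.126244
  -C: nom -48.700 → Σnom=-34.700; wc +0.430/-0.102 → slack +0.790/-0.706; half-tol=0.266, Σhalf²=0.197000
  +D: nom +11.200 → Σnom=-23.500; wc +0.400/-0.321 → slack +1.190/-1.027; half-tol=0.361, Σhalf²=0.326960
  +E: nom +45.580 → Σnom=22.080; wc +0.040/-0.040 → slack +1.230/-1.067; half-tol=0.040, Σhalf²=0.328560
Nominal = 22.080. Worst-case = [22.080 - 1.067, 22.080 + 1.230] = [21.013, 23.310]. RSS = √0.328560 = 0.573.

nominal=22.080 wc=[21.013,23.310] rss=0.573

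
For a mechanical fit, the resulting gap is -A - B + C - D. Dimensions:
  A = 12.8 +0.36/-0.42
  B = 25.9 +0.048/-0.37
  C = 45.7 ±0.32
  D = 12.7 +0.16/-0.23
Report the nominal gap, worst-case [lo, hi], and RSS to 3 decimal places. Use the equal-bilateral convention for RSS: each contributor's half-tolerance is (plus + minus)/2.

nominal=-5.700 wc=[-6.588,-4.360] rss=0.580

Stack each dimension's contribution:
  -A: nom -12.800 → Σnom=-12.800; wc +0.420/-0.360 → slack +0.420/-0.360; half-tol=0.390, Σhalf²=0.152100
  -B: nom -25.900 → Σnom=-38.700; wc +0.370/-0.048 → slack +0.790/-0.408; half-tol=0.209, Σhalf²=0.195781
  +C: nom +45.700 → Σnom=7.000; wc +0.320/-0.320 → slack +1.110/-0.728; half-tol=0.320, Σhalf²=0.298181
  -D: nom -12.700 → Σnom=-5.700; wc +0.230/-0.160 → slack +1.340/-0.888; half-tol=0.195, Σhalf²=0.336206
Nominal = -5.700. Worst-case = [-5.700 - 0.888, -5.700 + 1.340] = [-6.588, -4.360]. RSS = √0.336206 = 0.580.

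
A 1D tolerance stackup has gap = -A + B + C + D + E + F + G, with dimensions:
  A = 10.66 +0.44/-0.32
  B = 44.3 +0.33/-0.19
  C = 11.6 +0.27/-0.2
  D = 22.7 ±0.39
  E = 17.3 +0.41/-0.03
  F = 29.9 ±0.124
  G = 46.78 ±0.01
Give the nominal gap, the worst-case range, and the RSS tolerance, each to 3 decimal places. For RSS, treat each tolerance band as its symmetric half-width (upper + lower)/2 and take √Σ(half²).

nominal=161.920 wc=[160.536,163.774] rss=0.695

Stack each dimension's contribution:
  -A: nom -10.660 → Σnom=-10.660; wc +0.320/-0.440 → slack +0.320/-0.440; half-tol=0.380, Σhalf²=0.144400
  +B: nom +44.300 → Σnom=33.640; wc +0.330/-0.190 → slack +0.650/-0.630; half-tol=0.260, Σhalf²=0.212000
  +C: nom +11.600 → Σnom=45.240; wc +0.270/-0.200 → slack +0.920/-0.830; half-tol=0.235, Σhalf²=0.267225
  +D: nom +22.700 → Σnom=67.940; wc +0.390/-0.390 → slack +1.310/-1.220; half-tol=0.390, Σhalf²=0.419325
  +E: nom +17.300 → Σnom=85.240; wc +0.410/-0.030 → slack +1.720/-1.250; half-tol=0.220, Σhalf²=0.467725
  +F: nom +29.900 → Σnom=115.140; wc +0.124/-0.124 → slack +1.844/-1.374; half-tol=0.124, Σhalf²=0.483101
  +G: nom +46.780 → Σnom=161.920; wc +0.010/-0.010 → slack +1.854/-1.384; half-tol=0.010, Σhalf²=0.483201
Nominal = 161.920. Worst-case = [161.920 - 1.384, 161.920 + 1.854] = [160.536, 163.774]. RSS = √0.483201 = 0.695.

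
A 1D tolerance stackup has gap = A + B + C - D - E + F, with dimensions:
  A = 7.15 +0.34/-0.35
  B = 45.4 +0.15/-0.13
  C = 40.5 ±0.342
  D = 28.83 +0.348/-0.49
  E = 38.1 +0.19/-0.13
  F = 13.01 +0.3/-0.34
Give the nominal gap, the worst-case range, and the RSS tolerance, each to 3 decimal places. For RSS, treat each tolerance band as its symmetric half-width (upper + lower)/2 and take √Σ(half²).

nominal=39.130 wc=[37.430,40.882] rss=0.748

Stack each dimension's contribution:
  +A: nom +7.150 → Σnom=7.150; wc +0.340/-0.350 → slack +0.340/-0.350; half-tol=0.345, Σhalf²=0.119025
  +B: nom +45.400 → Σnom=52.550; wc +0.150/-0.130 → slack +0.490/-0.480; half-tol=0.140, Σhalf²=0.138625
  +C: nom +40.500 → Σnom=93.050; wc +0.342/-0.342 → slack +0.832/-0.822; half-tol=0.342, Σhalf²=0.255589
  -D: nom -28.830 → Σnom=64.220; wc +0.490/-0.348 → slack +1.322/-1.170; half-tol=0.419, Σhalf²=0.431150
  -E: nom -38.100 → Σnom=26.120; wc +0.130/-0.190 → slack +1.452/-1.360; half-tol=0.160, Σhalf²=0.456750
  +F: nom +13.010 → Σnom=39.130; wc +0.300/-0.340 → slack +1.752/-1.700; half-tol=0.320, Σhalf²=0.559150
Nominal = 39.130. Worst-case = [39.130 - 1.700, 39.130 + 1.752] = [37.430, 40.882]. RSS = √0.559150 = 0.748.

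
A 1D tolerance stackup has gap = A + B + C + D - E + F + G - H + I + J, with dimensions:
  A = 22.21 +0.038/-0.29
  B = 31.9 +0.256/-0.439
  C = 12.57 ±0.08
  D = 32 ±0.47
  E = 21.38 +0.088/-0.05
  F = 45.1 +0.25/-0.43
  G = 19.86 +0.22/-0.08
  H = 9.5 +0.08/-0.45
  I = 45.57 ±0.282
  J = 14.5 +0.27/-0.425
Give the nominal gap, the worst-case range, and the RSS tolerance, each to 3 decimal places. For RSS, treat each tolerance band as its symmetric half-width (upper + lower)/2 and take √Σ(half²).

nominal=192.830 wc=[190.166,195.196] rss=0.888

Stack each dimension's contribution:
  +A: nom +22.210 → Σnom=22.210; wc +0.038/-0.290 → slack +0.038/-0.290; half-tol=0.164, Σhalf²=0.026896
  +B: nom +31.900 → Σnom=54.110; wc +0.256/-0.439 → slack +0.294/-0.729; half-tol=0.348, Σhalf²=0.147652
  +C: nom +12.570 → Σnom=66.680; wc +0.080/-0.080 → slack +0.374/-0.809; half-tol=0.080, Σhalf²=0.154052
  +D: nom +32.000 → Σnom=98.680; wc +0.470/-0.470 → slack +0.844/-1.279; half-tol=0.470, Σhalf²=0.374952
  -E: nom -21.380 → Σnom=77.300; wc +0.050/-0.088 → slack +0.894/-1.367; half-tol=0.069, Σhalf²=0.379713
  +F: nom +45.100 → Σnom=122.400; wc +0.250/-0.430 → slack +1.144/-1.797; half-tol=0.340, Σhalf²=0.495313
  +G: nom +19.860 → Σnom=142.260; wc +0.220/-0.080 → slack +1.364/-1.877; half-tol=0.150, Σhalf²=0.517813
  -H: nom -9.500 → Σnom=132.760; wc +0.450/-0.080 → slack +1.814/-1.957; half-tol=0.265, Σhalf²=0.588038
  +I: nom +45.570 → Σnom=178.330; wc +0.282/-0.282 → slack +2.096/-2.239; half-tol=0.282, Σhalf²=0.667562
  +J: nom +14.500 → Σnom=192.830; wc +0.270/-0.425 → slack +2.366/-2.664; half-tol=0.348, Σhalf²=0.788319
Nominal = 192.830. Worst-case = [192.830 - 2.664, 192.830 + 2.366] = [190.166, 195.196]. RSS = √0.788319 = 0.888.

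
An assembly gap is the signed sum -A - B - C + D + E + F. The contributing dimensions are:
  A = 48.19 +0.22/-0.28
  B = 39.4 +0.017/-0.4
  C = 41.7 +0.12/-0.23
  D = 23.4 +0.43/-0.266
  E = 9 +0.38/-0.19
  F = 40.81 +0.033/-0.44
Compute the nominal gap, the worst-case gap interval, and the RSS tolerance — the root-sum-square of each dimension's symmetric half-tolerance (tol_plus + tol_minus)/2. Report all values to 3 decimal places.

nominal=-56.080 wc=[-57.333,-54.327] rss=0.628

Stack each dimension's contribution:
  -A: nom -48.190 → Σnom=-48.190; wc +0.280/-0.220 → slack +0.280/-0.220; half-tol=0.250, Σhalf²=0.062500
  -B: nom -39.400 → Σnom=-87.590; wc +0.400/-0.017 → slack +0.680/-0.237; half-tol=0.209, Σhalf²=0.105972
  -C: nom -41.700 → Σnom=-129.290; wc +0.230/-0.120 → slack +0.910/-0.357; half-tol=0.175, Σhalf²=0.136597
  +D: nom +23.400 → Σnom=-105.890; wc +0.430/-0.266 → slack +1.340/-0.623; half-tol=0.348, Σhalf²=0.257701
  +E: nom +9.000 → Σnom=-96.890; wc +0.380/-0.190 → slack +1.720/-0.813; half-tol=0.285, Σhalf²=0.338926
  +F: nom +40.810 → Σnom=-56.080; wc +0.033/-0.440 → slack +1.753/-1.253; half-tol=0.236, Σhalf²=0.394859
Nominal = -56.080. Worst-case = [-56.080 - 1.253, -56.080 + 1.753] = [-57.333, -54.327]. RSS = √0.394859 = 0.628.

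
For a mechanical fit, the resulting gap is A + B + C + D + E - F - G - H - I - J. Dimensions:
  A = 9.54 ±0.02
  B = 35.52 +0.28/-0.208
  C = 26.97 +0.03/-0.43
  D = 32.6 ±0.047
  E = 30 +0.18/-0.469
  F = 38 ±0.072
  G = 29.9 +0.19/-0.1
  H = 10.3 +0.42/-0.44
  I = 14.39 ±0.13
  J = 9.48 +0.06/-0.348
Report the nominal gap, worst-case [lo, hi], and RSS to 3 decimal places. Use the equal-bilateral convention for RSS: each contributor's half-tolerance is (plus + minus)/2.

Stack each dimension's contribution:
  +A: nom +9.540 → Σnom=9.540; wc +0.020/-0.020 → slack +0.020/-0.020; half-tol=0.020, Σhalf²=0.000400
  +B: nom +35.520 → Σnom=45.060; wc +0.280/-0.208 → slack +0.300/-0.228; half-tol=0.244, Σhalf²=0.059936
  +C: nom +26.970 → Σnom=72.030; wc +0.030/-0.430 → slack +0.330/-0.658; half-tol=0.230, Σhalf²=0.112836
  +D: nom +32.600 → Σnom=104.630; wc +0.047/-0.047 → slack +0.377/-0.705; half-tol=0.047, Σhalf²=0.115045
  +E: nom +30.000 → Σnom=134.630; wc +0.180/-0.469 → slack +0.557/-1.174; half-tol=0.325, Σhalf²=0.220345
  -F: nom -38.000 → Σnom=96.630; wc +0.072/-0.072 → slack +0.629/-1.246; half-tol=0.072, Σhalf²=0.225529
  -G: nom -29.900 → Σnom=66.730; wc +0.100/-0.190 → slack +0.729/-1.436; half-tol=0.145, Σhalf²=0.246554
  -H: nom -10.300 → Σnom=56.430; wc +0.440/-0.420 → slack +1.169/-1.856; half-tol=0.430, Σhalf²=0.431454
  -I: nom -14.390 → Σnom=42.040; wc +0.130/-0.130 → slack +1.299/-1.986; half-tol=0.130, Σhalf²=0.448354
  -J: nom -9.480 → Σnom=32.560; wc +0.348/-0.060 → slack +1.647/-2.046; half-tol=0.204, Σhalf²=0.489970
Nominal = 32.560. Worst-case = [32.560 - 2.046, 32.560 + 1.647] = [30.514, 34.207]. RSS = √0.489970 = 0.700.

nominal=32.560 wc=[30.514,34.207] rss=0.700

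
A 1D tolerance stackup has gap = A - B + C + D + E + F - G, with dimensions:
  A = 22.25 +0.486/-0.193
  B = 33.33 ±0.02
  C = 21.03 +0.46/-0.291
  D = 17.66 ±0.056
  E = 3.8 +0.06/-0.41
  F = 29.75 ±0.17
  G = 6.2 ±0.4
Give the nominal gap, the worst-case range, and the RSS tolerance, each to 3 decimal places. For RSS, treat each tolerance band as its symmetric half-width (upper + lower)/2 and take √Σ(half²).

nominal=54.960 wc=[53.420,56.612] rss=0.710

Stack each dimension's contribution:
  +A: nom +22.250 → Σnom=22.250; wc +0.486/-0.193 → slack +0.486/-0.193; half-tol=0.340, Σhalf²=0.115260
  -B: nom -33.330 → Σnom=-11.080; wc +0.020/-0.020 → slack +0.506/-0.213; half-tol=0.020, Σhalf²=0.115660
  +C: nom +21.030 → Σnom=9.950; wc +0.460/-0.291 → slack +0.966/-0.504; half-tol=0.376, Σhalf²=0.256661
  +D: nom +17.660 → Σnom=27.610; wc +0.056/-0.056 → slack +1.022/-0.560; half-tol=0.056, Σhalf²=0.259797
  +E: nom +3.800 → Σnom=31.410; wc +0.060/-0.410 → slack +1.082/-0.970; half-tol=0.235, Σhalf²=0.315022
  +F: nom +29.750 → Σnom=61.160; wc +0.170/-0.170 → slack +1.252/-1.140; half-tol=0.170, Σhalf²=0.343922
  -G: nom -6.200 → Σnom=54.960; wc +0.400/-0.400 → slack +1.652/-1.540; half-tol=0.400, Σhalf²=0.503922
Nominal = 54.960. Worst-case = [54.960 - 1.540, 54.960 + 1.652] = [53.420, 56.612]. RSS = √0.503922 = 0.710.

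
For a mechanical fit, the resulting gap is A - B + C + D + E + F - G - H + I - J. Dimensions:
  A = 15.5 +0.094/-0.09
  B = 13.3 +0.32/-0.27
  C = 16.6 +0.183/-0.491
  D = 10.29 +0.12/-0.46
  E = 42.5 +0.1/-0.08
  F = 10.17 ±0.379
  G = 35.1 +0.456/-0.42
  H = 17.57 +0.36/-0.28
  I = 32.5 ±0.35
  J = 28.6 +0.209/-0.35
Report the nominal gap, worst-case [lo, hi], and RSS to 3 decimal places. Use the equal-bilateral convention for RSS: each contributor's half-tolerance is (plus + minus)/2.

Stack each dimension's contribution:
  +A: nom +15.500 → Σnom=15.500; wc +0.094/-0.090 → slack +0.094/-0.090; half-tol=0.092, Σhalf²=0.008464
  -B: nom -13.300 → Σnom=2.200; wc +0.270/-0.320 → slack +0.364/-0.410; half-tol=0.295, Σhalf²=0.095489
  +C: nom +16.600 → Σnom=18.800; wc +0.183/-0.491 → slack +0.547/-0.901; half-tol=0.337, Σhalf²=0.209058
  +D: nom +10.290 → Σnom=29.090; wc +0.120/-0.460 → slack +0.667/-1.361; half-tol=0.290, Σhalf²=0.293158
  +E: nom +42.500 → Σnom=71.590; wc +0.100/-0.080 → slack +0.767/-1.441; half-tol=0.090, Σhalf²=0.301258
  +F: nom +10.170 → Σnom=81.760; wc +0.379/-0.379 → slack +1.146/-1.820; half-tol=0.379, Σhalf²=0.444899
  -G: nom -35.100 → Σnom=46.660; wc +0.420/-0.456 → slack +1.566/-2.276; half-tol=0.438, Σhalf²=0.636743
  -H: nom -17.570 → Σnom=29.090; wc +0.280/-0.360 → slack +1.846/-2.636; half-tol=0.320, Σhalf²=0.739143
  +I: nom +32.500 → Σnom=61.590; wc +0.350/-0.350 → slack +2.196/-2.986; half-tol=0.350, Σhalf²=0.861643
  -J: nom -28.600 → Σnom=32.990; wc +0.350/-0.209 → slack +2.546/-3.195; half-tol=0.279, Σhalf²=0.939763
Nominal = 32.990. Worst-case = [32.990 - 3.195, 32.990 + 2.546] = [29.795, 35.536]. RSS = √0.939763 = 0.969.

nominal=32.990 wc=[29.795,35.536] rss=0.969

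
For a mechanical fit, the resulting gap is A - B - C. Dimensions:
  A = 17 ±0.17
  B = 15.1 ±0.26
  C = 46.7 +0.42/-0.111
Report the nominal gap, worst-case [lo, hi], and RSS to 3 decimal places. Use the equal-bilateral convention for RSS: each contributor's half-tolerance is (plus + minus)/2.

Stack each dimension's contribution:
  +A: nom +17.000 → Σnom=17.000; wc +0.170/-0.170 → slack +0.170/-0.170; half-tol=0.170, Σhalf²=0.028900
  -B: nom -15.100 → Σnom=1.900; wc +0.260/-0.260 → slack +0.430/-0.430; half-tol=0.260, Σhalf²=0.096500
  -C: nom -46.700 → Σnom=-44.800; wc +0.111/-0.420 → slack +0.541/-0.850; half-tol=0.266, Σhalf²=0.166990
Nominal = -44.800. Worst-case = [-44.800 - 0.850, -44.800 + 0.541] = [-45.650, -44.259]. RSS = √0.166990 = 0.409.

nominal=-44.800 wc=[-45.650,-44.259] rss=0.409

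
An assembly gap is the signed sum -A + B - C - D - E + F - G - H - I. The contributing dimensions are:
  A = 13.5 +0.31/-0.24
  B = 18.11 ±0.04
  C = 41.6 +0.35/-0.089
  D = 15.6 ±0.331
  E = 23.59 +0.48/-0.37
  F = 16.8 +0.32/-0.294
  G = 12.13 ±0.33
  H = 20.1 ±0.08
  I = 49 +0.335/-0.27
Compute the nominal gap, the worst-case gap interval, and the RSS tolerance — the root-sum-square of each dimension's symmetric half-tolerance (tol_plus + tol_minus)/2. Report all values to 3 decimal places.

nominal=-140.610 wc=[-143.160,-138.540] rss=0.847

Stack each dimension's contribution:
  -A: nom -13.500 → Σnom=-13.500; wc +0.240/-0.310 → slack +0.240/-0.310; half-tol=0.275, Σhalf²=0.075625
  +B: nom +18.110 → Σnom=4.610; wc +0.040/-0.040 → slack +0.280/-0.350; half-tol=0.040, Σhalf²=0.077225
  -C: nom -41.600 → Σnom=-36.990; wc +0.089/-0.350 → slack +0.369/-0.700; half-tol=0.219, Σhalf²=0.125405
  -D: nom -15.600 → Σnom=-52.590; wc +0.331/-0.331 → slack +0.700/-1.031; half-tol=0.331, Σhalf²=0.234966
  -E: nom -23.590 → Σnom=-76.180; wc +0.370/-0.480 → slack +1.070/-1.511; half-tol=0.425, Σhalf²=0.415591
  +F: nom +16.800 → Σnom=-59.380; wc +0.320/-0.294 → slack +1.390/-1.805; half-tol=0.307, Σhalf²=0.509840
  -G: nom -12.130 → Σnom=-71.510; wc +0.330/-0.330 → slack +1.720/-2.135; half-tol=0.330, Σhalf²=0.618740
  -H: nom -20.100 → Σnom=-91.610; wc +0.080/-0.080 → slack +1.800/-2.215; half-tol=0.080, Σhalf²=0.625140
  -I: nom -49.000 → Σnom=-140.610; wc +0.270/-0.335 → slack +2.070/-2.550; half-tol=0.302, Σhalf²=0.716646
Nominal = -140.610. Worst-case = [-140.610 - 2.550, -140.610 + 2.070] = [-143.160, -138.540]. RSS = √0.716646 = 0.847.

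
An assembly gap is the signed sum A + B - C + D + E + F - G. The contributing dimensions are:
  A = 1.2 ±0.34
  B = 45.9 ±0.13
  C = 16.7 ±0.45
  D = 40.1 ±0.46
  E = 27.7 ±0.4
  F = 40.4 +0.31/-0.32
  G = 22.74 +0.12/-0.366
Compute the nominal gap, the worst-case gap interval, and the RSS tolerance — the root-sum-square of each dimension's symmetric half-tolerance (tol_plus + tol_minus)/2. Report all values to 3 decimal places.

Stack each dimension's contribution:
  +A: nom +1.200 → Σnom=1.200; wc +0.340/-0.340 → slack +0.340/-0.340; half-tol=0.340, Σhalf²=0.115600
  +B: nom +45.900 → Σnom=47.100; wc +0.130/-0.130 → slack +0.470/-0.470; half-tol=0.130, Σhalf²=0.132500
  -C: nom -16.700 → Σnom=30.400; wc +0.450/-0.450 → slack +0.920/-0.920; half-tol=0.450, Σhalf²=0.335000
  +D: nom +40.100 → Σnom=70.500; wc +0.460/-0.460 → slack +1.380/-1.380; half-tol=0.460, Σhalf²=0.546600
  +E: nom +27.700 → Σnom=98.200; wc +0.400/-0.400 → slack +1.780/-1.780; half-tol=0.400, Σhalf²=0.706600
  +F: nom +40.400 → Σnom=138.600; wc +0.310/-0.320 → slack +2.090/-2.100; half-tol=0.315, Σhalf²=0.805825
  -G: nom -22.740 → Σnom=115.860; wc +0.366/-0.120 → slack +2.456/-2.220; half-tol=0.243, Σhalf²=0.864874
Nominal = 115.860. Worst-case = [115.860 - 2.220, 115.860 + 2.456] = [113.640, 118.316]. RSS = √0.864874 = 0.930.

nominal=115.860 wc=[113.640,118.316] rss=0.930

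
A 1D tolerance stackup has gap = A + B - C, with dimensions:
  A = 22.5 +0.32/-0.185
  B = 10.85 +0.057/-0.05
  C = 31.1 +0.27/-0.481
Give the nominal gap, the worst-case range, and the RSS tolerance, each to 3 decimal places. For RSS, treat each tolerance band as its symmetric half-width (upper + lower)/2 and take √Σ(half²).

Stack each dimension's contribution:
  +A: nom +22.500 → Σnom=22.500; wc +0.320/-0.185 → slack +0.320/-0.185; half-tol=0.253, Σhalf²=0.063756
  +B: nom +10.850 → Σnom=33.350; wc +0.057/-0.050 → slack +0.377/-0.235; half-tol=0.054, Σhalf²=0.066618
  -C: nom -31.100 → Σnom=2.250; wc +0.481/-0.270 → slack +0.858/-0.505; half-tol=0.376, Σhalf²=0.207619
Nominal = 2.250. Worst-case = [2.250 - 0.505, 2.250 + 0.858] = [1.745, 3.108]. RSS = √0.207619 = 0.456.

nominal=2.250 wc=[1.745,3.108] rss=0.456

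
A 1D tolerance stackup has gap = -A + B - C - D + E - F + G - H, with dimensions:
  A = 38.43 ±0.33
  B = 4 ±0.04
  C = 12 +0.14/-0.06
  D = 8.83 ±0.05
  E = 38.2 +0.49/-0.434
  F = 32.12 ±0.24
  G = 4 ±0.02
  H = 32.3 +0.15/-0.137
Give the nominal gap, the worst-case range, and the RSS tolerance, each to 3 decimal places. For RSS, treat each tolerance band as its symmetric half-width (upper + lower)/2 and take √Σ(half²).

nominal=-77.480 wc=[-78.884,-76.113] rss=0.644

Stack each dimension's contribution:
  -A: nom -38.430 → Σnom=-38.430; wc +0.330/-0.330 → slack +0.330/-0.330; half-tol=0.330, Σhalf²=0.108900
  +B: nom +4.000 → Σnom=-34.430; wc +0.040/-0.040 → slack +0.370/-0.370; half-tol=0.040, Σhalf²=0.110500
  -C: nom -12.000 → Σnom=-46.430; wc +0.060/-0.140 → slack +0.430/-0.510; half-tol=0.100, Σhalf²=0.120500
  -D: nom -8.830 → Σnom=-55.260; wc +0.050/-0.050 → slack +0.480/-0.560; half-tol=0.050, Σhalf²=0.123000
  +E: nom +38.200 → Σnom=-17.060; wc +0.490/-0.434 → slack +0.970/-0.994; half-tol=0.462, Σhalf²=0.336444
  -F: nom -32.120 → Σnom=-49.180; wc +0.240/-0.240 → slack +1.210/-1.234; half-tol=0.240, Σhalf²=0.394044
  +G: nom +4.000 → Σnom=-45.180; wc +0.020/-0.020 → slack +1.230/-1.254; half-tol=0.020, Σhalf²=0.394444
  -H: nom -32.300 → Σnom=-77.480; wc +0.137/-0.150 → slack +1.367/-1.404; half-tol=0.144, Σhalf²=0.415036
Nominal = -77.480. Worst-case = [-77.480 - 1.404, -77.480 + 1.367] = [-78.884, -76.113]. RSS = √0.415036 = 0.644.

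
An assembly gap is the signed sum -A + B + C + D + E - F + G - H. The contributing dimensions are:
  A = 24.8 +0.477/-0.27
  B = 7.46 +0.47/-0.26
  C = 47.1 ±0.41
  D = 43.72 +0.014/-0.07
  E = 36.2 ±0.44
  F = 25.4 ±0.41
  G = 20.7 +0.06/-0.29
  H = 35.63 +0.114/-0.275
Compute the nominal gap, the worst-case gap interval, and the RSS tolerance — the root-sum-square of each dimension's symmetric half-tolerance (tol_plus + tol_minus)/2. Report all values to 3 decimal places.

Stack each dimension's contribution:
  -A: nom -24.800 → Σnom=-24.800; wc +0.270/-0.477 → slack +0.270/-0.477; half-tol=0.373, Σhalf²=0.139502
  +B: nom +7.460 → Σnom=-17.340; wc +0.470/-0.260 → slack +0.740/-0.737; half-tol=0.365, Σhalf²=0.272727
  +C: nom +47.100 → Σnom=29.760; wc +0.410/-0.410 → slack +1.150/-1.147; half-tol=0.410, Σhalf²=0.440827
  +D: nom +43.720 → Σnom=73.480; wc +0.014/-0.070 → slack +1.164/-1.217; half-tol=0.042, Σhalf²=0.442591
  +E: nom +36.200 → Σnom=109.680; wc +0.440/-0.440 → slack +1.604/-1.657; half-tol=0.440, Σhalf²=0.636191
  -F: nom -25.400 → Σnom=84.280; wc +0.410/-0.410 → slack +2.014/-2.067; half-tol=0.410, Σhalf²=0.804291
  +G: nom +20.700 → Σnom=104.980; wc +0.060/-0.290 → slack +2.074/-2.357; half-tol=0.175, Σhalf²=0.834916
  -H: nom -35.630 → Σnom=69.350; wc +0.275/-0.114 → slack +2.349/-2.471; half-tol=0.195, Σhalf²=0.872746
Nominal = 69.350. Worst-case = [69.350 - 2.471, 69.350 + 2.349] = [66.879, 71.699]. RSS = √0.872746 = 0.934.

nominal=69.350 wc=[66.879,71.699] rss=0.934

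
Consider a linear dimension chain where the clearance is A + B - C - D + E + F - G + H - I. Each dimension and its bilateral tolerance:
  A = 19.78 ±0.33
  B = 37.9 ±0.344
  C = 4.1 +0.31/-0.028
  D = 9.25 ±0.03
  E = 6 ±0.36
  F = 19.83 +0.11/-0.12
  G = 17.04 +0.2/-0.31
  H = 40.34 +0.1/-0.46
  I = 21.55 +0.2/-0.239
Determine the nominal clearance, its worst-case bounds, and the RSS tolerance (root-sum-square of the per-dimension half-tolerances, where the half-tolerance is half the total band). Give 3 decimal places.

nominal=71.910 wc=[69.556,73.761] rss=0.769

Stack each dimension's contribution:
  +A: nom +19.780 → Σnom=19.780; wc +0.330/-0.330 → slack +0.330/-0.330; half-tol=0.330, Σhalf²=0.108900
  +B: nom +37.900 → Σnom=57.680; wc +0.344/-0.344 → slack +0.674/-0.674; half-tol=0.344, Σhalf²=0.227236
  -C: nom -4.100 → Σnom=53.580; wc +0.028/-0.310 → slack +0.702/-0.984; half-tol=0.169, Σhalf²=0.255797
  -D: nom -9.250 → Σnom=44.330; wc +0.030/-0.030 → slack +0.732/-1.014; half-tol=0.030, Σhalf²=0.256697
  +E: nom +6.000 → Σnom=50.330; wc +0.360/-0.360 → slack +1.092/-1.374; half-tol=0.360, Σhalf²=0.386297
  +F: nom +19.830 → Σnom=70.160; wc +0.110/-0.120 → slack +1.202/-1.494; half-tol=0.115, Σhalf²=0.399522
  -G: nom -17.040 → Σnom=53.120; wc +0.310/-0.200 → slack +1.512/-1.694; half-tol=0.255, Σhalf²=0.464547
  +H: nom +40.340 → Σnom=93.460; wc +0.100/-0.460 → slack +1.612/-2.154; half-tol=0.280, Σhalf²=0.542947
  -I: nom -21.550 → Σnom=71.910; wc +0.239/-0.200 → slack +1.851/-2.354; half-tol=0.220, Σhalf²=0.591127
Nominal = 71.910. Worst-case = [71.910 - 2.354, 71.910 + 1.851] = [69.556, 73.761]. RSS = √0.591127 = 0.769.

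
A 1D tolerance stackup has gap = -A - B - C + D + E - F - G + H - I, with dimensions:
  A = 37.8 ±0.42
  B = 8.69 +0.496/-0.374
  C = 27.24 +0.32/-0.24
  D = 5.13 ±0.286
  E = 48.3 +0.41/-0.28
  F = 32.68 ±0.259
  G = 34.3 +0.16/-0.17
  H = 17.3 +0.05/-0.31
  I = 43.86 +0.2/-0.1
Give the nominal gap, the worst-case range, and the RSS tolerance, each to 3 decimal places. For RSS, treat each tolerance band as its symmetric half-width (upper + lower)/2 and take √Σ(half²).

nominal=-113.840 wc=[-116.571,-111.531] rss=0.891

Stack each dimension's contribution:
  -A: nom -37.800 → Σnom=-37.800; wc +0.420/-0.420 → slack +0.420/-0.420; half-tol=0.420, Σhalf²=0.176400
  -B: nom -8.690 → Σnom=-46.490; wc +0.374/-0.496 → slack +0.794/-0.916; half-tol=0.435, Σhalf²=0.365625
  -C: nom -27.240 → Σnom=-73.730; wc +0.240/-0.320 → slack +1.034/-1.236; half-tol=0.280, Σhalf²=0.444025
  +D: nom +5.130 → Σnom=-68.600; wc +0.286/-0.286 → slack +1.320/-1.522; half-tol=0.286, Σhalf²=0.525821
  +E: nom +48.300 → Σnom=-20.300; wc +0.410/-0.280 → slack +1.730/-1.802; half-tol=0.345, Σhalf²=0.644846
  -F: nom -32.680 → Σnom=-52.980; wc +0.259/-0.259 → slack +1.989/-2.061; half-tol=0.259, Σhalf²=0.711927
  -G: nom -34.300 → Σnom=-87.280; wc +0.170/-0.160 → slack +2.159/-2.221; half-tol=0.165, Σhalf²=0.739152
  +H: nom +17.300 → Σnom=-69.980; wc +0.050/-0.310 → slack +2.209/-2.531; half-tol=0.180, Σhalf²=0.771552
  -I: nom -43.860 → Σnom=-113.840; wc +0.100/-0.200 → slack +2.309/-2.731; half-tol=0.150, Σhalf²=0.794052
Nominal = -113.840. Worst-case = [-113.840 - 2.731, -113.840 + 2.309] = [-116.571, -111.531]. RSS = √0.794052 = 0.891.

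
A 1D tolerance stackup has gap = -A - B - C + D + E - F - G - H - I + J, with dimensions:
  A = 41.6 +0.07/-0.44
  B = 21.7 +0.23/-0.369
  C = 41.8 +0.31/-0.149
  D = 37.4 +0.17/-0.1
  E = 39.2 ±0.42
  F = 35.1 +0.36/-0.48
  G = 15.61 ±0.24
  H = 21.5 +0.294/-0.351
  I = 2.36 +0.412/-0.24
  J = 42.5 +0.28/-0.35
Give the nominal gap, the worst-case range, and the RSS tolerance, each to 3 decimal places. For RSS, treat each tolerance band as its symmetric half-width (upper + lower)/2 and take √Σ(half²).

Stack each dimension's contribution:
  -A: nom -41.600 → Σnom=-41.600; wc +0.440/-0.070 → slack +0.440/-0.070; half-tol=0.255, Σhalf²=0.065025
  -B: nom -21.700 → Σnom=-63.300; wc +0.369/-0.230 → slack +0.809/-0.300; half-tol=0.299, Σhalf²=0.154725
  -C: nom -41.800 → Σnom=-105.100; wc +0.149/-0.310 → slack +0.958/-0.610; half-tol=0.229, Σhalf²=0.207395
  +D: nom +37.400 → Σnom=-67.700; wc +0.170/-0.100 → slack +1.128/-0.710; half-tol=0.135, Σhalf²=0.225620
  +E: nom +39.200 → Σnom=-28.500; wc +0.420/-0.420 → slack +1.548/-1.130; half-tol=0.420, Σhalf²=0.402020
  -F: nom -35.100 → Σnom=-63.600; wc +0.480/-0.360 → slack +2.028/-1.490; half-tol=0.420, Σhalf²=0.578420
  -G: nom -15.610 → Σnom=-79.210; wc +0.240/-0.240 → slack +2.268/-1.730; half-tol=0.240, Σhalf²=0.636020
  -H: nom -21.500 → Σnom=-100.710; wc +0.351/-0.294 → slack +2.619/-2.024; half-tol=0.323, Σhalf²=0.740027
  -I: nom -2.360 → Σnom=-103.070; wc +0.240/-0.412 → slack +2.859/-2.436; half-tol=0.326, Σhalf²=0.846303
  +J: nom +42.500 → Σnom=-60.570; wc +0.280/-0.350 → slack +3.139/-2.786; half-tol=0.315, Σhalf²=0.945528
Nominal = -60.570. Worst-case = [-60.570 - 2.786, -60.570 + 3.139] = [-63.356, -57.431]. RSS = √0.945528 = 0.972.

nominal=-60.570 wc=[-63.356,-57.431] rss=0.972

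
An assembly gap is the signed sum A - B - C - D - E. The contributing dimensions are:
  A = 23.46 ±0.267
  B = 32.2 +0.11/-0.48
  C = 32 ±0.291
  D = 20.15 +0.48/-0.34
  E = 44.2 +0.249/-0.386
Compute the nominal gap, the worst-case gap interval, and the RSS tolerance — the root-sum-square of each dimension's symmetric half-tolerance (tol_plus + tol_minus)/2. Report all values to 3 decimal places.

nominal=-105.090 wc=[-106.487,-103.326] rss=0.715

Stack each dimension's contribution:
  +A: nom +23.460 → Σnom=23.460; wc +0.267/-0.267 → slack +0.267/-0.267; half-tol=0.267, Σhalf²=0.071289
  -B: nom -32.200 → Σnom=-8.740; wc +0.480/-0.110 → slack +0.747/-0.377; half-tol=0.295, Σhalf²=0.158314
  -C: nom -32.000 → Σnom=-40.740; wc +0.291/-0.291 → slack +1.038/-0.668; half-tol=0.291, Σhalf²=0.242995
  -D: nom -20.150 → Σnom=-60.890; wc +0.340/-0.480 → slack +1.378/-1.148; half-tol=0.410, Σhalf²=0.411095
  -E: nom -44.200 → Σnom=-105.090; wc +0.386/-0.249 → slack +1.764/-1.397; half-tol=0.318, Σhalf²=0.511901
Nominal = -105.090. Worst-case = [-105.090 - 1.397, -105.090 + 1.764] = [-106.487, -103.326]. RSS = √0.511901 = 0.715.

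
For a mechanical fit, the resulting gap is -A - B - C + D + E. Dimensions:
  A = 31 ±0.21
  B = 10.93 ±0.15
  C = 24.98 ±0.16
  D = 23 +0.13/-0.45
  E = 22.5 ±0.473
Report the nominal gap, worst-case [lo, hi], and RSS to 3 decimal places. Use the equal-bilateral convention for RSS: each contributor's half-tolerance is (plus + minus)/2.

nominal=-21.410 wc=[-22.853,-20.287] rss=0.632

Stack each dimension's contribution:
  -A: nom -31.000 → Σnom=-31.000; wc +0.210/-0.210 → slack +0.210/-0.210; half-tol=0.210, Σhalf²=0.044100
  -B: nom -10.930 → Σnom=-41.930; wc +0.150/-0.150 → slack +0.360/-0.360; half-tol=0.150, Σhalf²=0.066600
  -C: nom -24.980 → Σnom=-66.910; wc +0.160/-0.160 → slack +0.520/-0.520; half-tol=0.160, Σhalf²=0.092200
  +D: nom +23.000 → Σnom=-43.910; wc +0.130/-0.450 → slack +0.650/-0.970; half-tol=0.290, Σhalf²=0.176300
  +E: nom +22.500 → Σnom=-21.410; wc +0.473/-0.473 → slack +1.123/-1.443; half-tol=0.473, Σhalf²=0.400029
Nominal = -21.410. Worst-case = [-21.410 - 1.443, -21.410 + 1.123] = [-22.853, -20.287]. RSS = √0.400029 = 0.632.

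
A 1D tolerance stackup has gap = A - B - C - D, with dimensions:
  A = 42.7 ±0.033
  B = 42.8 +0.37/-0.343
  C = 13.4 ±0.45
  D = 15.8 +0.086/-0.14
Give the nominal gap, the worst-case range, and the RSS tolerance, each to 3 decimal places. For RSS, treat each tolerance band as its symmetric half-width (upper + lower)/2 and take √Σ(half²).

Stack each dimension's contribution:
  +A: nom +42.700 → Σnom=42.700; wc +0.033/-0.033 → slack +0.033/-0.033; half-tol=0.033, Σhalf²=0.001089
  -B: nom -42.800 → Σnom=-0.100; wc +0.343/-0.370 → slack +0.376/-0.403; half-tol=0.357, Σhalf²=0.128181
  -C: nom -13.400 → Σnom=-13.500; wc +0.450/-0.450 → slack +0.826/-0.853; half-tol=0.450, Σhalf²=0.330681
  -D: nom -15.800 → Σnom=-29.300; wc +0.140/-0.086 → slack +0.966/-0.939; half-tol=0.113, Σhalf²=0.343450
Nominal = -29.300. Worst-case = [-29.300 - 0.939, -29.300 + 0.966] = [-30.239, -28.334]. RSS = √0.343450 = 0.586.

nominal=-29.300 wc=[-30.239,-28.334] rss=0.586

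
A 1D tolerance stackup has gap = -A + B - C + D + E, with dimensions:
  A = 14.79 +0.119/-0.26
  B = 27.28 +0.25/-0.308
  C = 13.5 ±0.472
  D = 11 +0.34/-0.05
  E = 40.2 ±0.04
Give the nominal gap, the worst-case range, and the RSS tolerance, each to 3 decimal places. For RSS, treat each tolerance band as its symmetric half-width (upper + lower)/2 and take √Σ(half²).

nominal=50.190 wc=[49.201,51.552] rss=0.613

Stack each dimension's contribution:
  -A: nom -14.790 → Σnom=-14.790; wc +0.260/-0.119 → slack +0.260/-0.119; half-tol=0.190, Σhalf²=0.035910
  +B: nom +27.280 → Σnom=12.490; wc +0.250/-0.308 → slack +0.510/-0.427; half-tol=0.279, Σhalf²=0.113751
  -C: nom -13.500 → Σnom=-1.010; wc +0.472/-0.472 → slack +0.982/-0.899; half-tol=0.472, Σhalf²=0.336535
  +D: nom +11.000 → Σnom=9.990; wc +0.340/-0.050 → slack +1.322/-0.949; half-tol=0.195, Σhalf²=0.374560
  +E: nom +40.200 → Σnom=50.190; wc +0.040/-0.040 → slack +1.362/-0.989; half-tol=0.040, Σhalf²=0.376160
Nominal = 50.190. Worst-case = [50.190 - 0.989, 50.190 + 1.362] = [49.201, 51.552]. RSS = √0.376160 = 0.613.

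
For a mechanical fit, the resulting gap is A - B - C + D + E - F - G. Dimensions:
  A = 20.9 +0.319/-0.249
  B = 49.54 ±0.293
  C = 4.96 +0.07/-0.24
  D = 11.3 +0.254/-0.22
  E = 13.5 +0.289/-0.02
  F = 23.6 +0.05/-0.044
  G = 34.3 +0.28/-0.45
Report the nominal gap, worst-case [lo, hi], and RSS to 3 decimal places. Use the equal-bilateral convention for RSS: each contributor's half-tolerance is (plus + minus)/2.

Stack each dimension's contribution:
  +A: nom +20.900 → Σnom=20.900; wc +0.319/-0.249 → slack +0.319/-0.249; half-tol=0.284, Σhalf²=0.080656
  -B: nom -49.540 → Σnom=-28.640; wc +0.293/-0.293 → slack +0.612/-0.542; half-tol=0.293, Σhalf²=0.166505
  -C: nom -4.960 → Σnom=-33.600; wc +0.240/-0.070 → slack +0.852/-0.612; half-tol=0.155, Σhalf²=0.190530
  +D: nom +11.300 → Σnom=-22.300; wc +0.254/-0.220 → slack +1.106/-0.832; half-tol=0.237, Σhalf²=0.246699
  +E: nom +13.500 → Σnom=-8.800; wc +0.289/-0.020 → slack +1.395/-0.852; half-tol=0.154, Σhalf²=0.270569
  -F: nom -23.600 → Σnom=-32.400; wc +0.044/-0.050 → slack +1.439/-0.902; half-tol=0.047, Σhalf²=0.272778
  -G: nom -34.300 → Σnom=-66.700; wc +0.450/-0.280 → slack +1.889/-1.182; half-tol=0.365, Σhalf²=0.406003
Nominal = -66.700. Worst-case = [-66.700 - 1.182, -66.700 + 1.889] = [-67.882, -64.811]. RSS = √0.406003 = 0.637.

nominal=-66.700 wc=[-67.882,-64.811] rss=0.637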